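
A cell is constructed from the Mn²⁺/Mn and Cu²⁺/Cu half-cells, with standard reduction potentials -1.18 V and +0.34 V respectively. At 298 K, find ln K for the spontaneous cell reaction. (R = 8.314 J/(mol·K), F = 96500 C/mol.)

E°_cell = +0.34 − (-1.18) = 1.52 V, with n = 2 electrons transferred.
At equilibrium E = 0, so the Nernst equation gives ln K = nFE°/RT = (2)(96500)(1.52)/((8.314)(298)) = 118.41.

ln K = 118.4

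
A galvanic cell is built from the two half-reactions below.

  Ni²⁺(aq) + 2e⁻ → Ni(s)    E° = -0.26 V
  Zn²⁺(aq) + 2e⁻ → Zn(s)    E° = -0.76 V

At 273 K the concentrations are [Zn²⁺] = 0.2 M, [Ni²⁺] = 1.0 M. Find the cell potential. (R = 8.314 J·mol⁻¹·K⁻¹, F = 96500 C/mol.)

0.519 V

The Ni²⁺/Ni couple has the higher reduction potential and acts as the cathode, so E°_cell = -0.26 − (-0.76) = 0.50 V.
Balancing electrons gives n = 2; the reaction quotient is Q = [Zn²⁺]/[Ni²⁺] = 0.200.
E = E° − (RT/nF) ln Q = 0.50 − (8.314×273)/(2×96500) × (-1.609) = 0.500 + 0.019 = 0.519 V.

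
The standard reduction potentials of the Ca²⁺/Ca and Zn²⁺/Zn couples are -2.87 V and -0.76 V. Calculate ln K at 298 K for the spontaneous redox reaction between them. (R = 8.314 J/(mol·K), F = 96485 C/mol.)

E°_cell = -0.76 − (-2.87) = 2.11 V, with n = 2 electrons transferred.
At equilibrium E = 0, so the Nernst equation gives ln K = nFE°/RT = (2)(96485)(2.11)/((8.314)(298)) = 164.34.

ln K = 164.3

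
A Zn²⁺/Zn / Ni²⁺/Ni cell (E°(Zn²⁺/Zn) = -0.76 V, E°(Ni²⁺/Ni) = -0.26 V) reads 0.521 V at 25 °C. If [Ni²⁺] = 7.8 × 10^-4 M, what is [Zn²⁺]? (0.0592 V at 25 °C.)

1.5 × 10^-4 M

From the Nernst equation, log Q = n(E° − E)/0.0592 = 2(0.50 − 0.521)/0.0592 = -0.709, so Q = 0.195.
With Q = [Zn²⁺]/[Ni²⁺] and the known concentrations, [Zn²⁺] in the numerator gives [Zn²⁺] = 1.5 × 10^-4 M.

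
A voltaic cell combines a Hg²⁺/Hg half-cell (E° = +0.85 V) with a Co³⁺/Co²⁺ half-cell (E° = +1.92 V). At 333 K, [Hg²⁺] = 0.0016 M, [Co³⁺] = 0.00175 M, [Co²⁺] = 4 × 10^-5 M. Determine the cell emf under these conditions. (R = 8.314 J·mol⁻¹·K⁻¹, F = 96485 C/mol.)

1.27 V

The Co³⁺/Co²⁺ couple has the higher reduction potential and acts as the cathode, so E°_cell = +1.92 − (+0.85) = 1.07 V.
Balancing electrons gives n = 2; the reaction quotient is Q = [Hg²⁺]·[Co²⁺]^2/[Co³⁺]^2 = 8.36 × 10^-7.
E = E° − (RT/nF) ln Q = 1.07 − (8.314×333)/(2×96485) × (-13.995) = 1.070 + 0.201 = 1.271 V.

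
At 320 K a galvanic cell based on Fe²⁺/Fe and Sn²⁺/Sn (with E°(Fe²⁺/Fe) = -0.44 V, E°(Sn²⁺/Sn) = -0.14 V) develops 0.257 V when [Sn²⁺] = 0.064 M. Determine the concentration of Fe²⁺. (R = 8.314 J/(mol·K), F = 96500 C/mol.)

1.4 M

From the Nernst equation, ln Q = nF(E° − E)/RT = 2×96500×(0.30 − 0.257)/(8.314×320) = 3.119, so Q = 22.6.
With Q = [Fe²⁺]/[Sn²⁺] and the known concentrations, [Fe²⁺] in the numerator gives [Fe²⁺] = 1.4 M.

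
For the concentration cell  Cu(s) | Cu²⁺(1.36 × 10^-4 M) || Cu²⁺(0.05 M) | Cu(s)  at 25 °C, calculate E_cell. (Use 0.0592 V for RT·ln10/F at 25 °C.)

0.076 V

Both half-cells are Cu²⁺/Cu, so E°_cell = 0. The concentrated side is the cathode; the cell reaction moves Cu²⁺ from high to low concentration with n = 2.
Q = [Cu²⁺]_dilute/[Cu²⁺]_conc = 1.36 × 10^-4/0.05 = 0.00272.
E = 0 − (0.0592/2) log Q = −(0.0592/2)(-2.565) = 0.0759 V.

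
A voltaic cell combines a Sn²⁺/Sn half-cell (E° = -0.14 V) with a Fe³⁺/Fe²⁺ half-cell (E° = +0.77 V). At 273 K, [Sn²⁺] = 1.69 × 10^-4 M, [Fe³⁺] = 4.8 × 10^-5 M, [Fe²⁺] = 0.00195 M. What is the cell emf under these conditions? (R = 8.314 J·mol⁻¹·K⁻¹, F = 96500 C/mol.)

0.925 V

The Fe³⁺/Fe²⁺ couple has the higher reduction potential and acts as the cathode, so E°_cell = +0.77 − (-0.14) = 0.91 V.
Balancing electrons gives n = 2; the reaction quotient is Q = [Sn²⁺]·[Fe²⁺]^2/[Fe³⁺]^2 = 0.279.
E = E° − (RT/nF) ln Q = 0.91 − (8.314×273)/(2×96500) × (-1.277) = 0.910 + 0.015 = 0.925 V.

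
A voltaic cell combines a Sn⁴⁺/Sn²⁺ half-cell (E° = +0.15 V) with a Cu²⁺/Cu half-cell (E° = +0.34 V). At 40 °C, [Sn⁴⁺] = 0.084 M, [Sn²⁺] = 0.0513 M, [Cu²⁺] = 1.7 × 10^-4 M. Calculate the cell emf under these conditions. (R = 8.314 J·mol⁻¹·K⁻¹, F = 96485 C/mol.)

0.066 V

The Cu²⁺/Cu couple has the higher reduction potential and acts as the cathode, so E°_cell = +0.34 − (+0.15) = 0.19 V.
Balancing electrons gives n = 2; the reaction quotient is Q = [Sn⁴⁺]/([Sn²⁺]·[Cu²⁺]) = 9630.
E = E° − (RT/nF) ln Q = 0.19 − (8.314×313)/(2×96485) × (9.173) = 0.190 − 0.124 = 0.066 V.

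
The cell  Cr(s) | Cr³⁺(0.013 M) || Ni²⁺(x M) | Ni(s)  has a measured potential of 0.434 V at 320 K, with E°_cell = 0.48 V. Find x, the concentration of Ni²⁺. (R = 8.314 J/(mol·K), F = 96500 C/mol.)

0.002 M

From the Nernst equation, ln Q = nF(E° − E)/RT = 6×96500×(0.48 − 0.434)/(8.314×320) = 10.011, so Q = 2.23 × 10^4.
With Q = [Cr³⁺]^2/[Ni²⁺]^3 and the known concentrations, [Ni²⁺]^3 in the denominator gives [Ni²⁺] = 0.002 M.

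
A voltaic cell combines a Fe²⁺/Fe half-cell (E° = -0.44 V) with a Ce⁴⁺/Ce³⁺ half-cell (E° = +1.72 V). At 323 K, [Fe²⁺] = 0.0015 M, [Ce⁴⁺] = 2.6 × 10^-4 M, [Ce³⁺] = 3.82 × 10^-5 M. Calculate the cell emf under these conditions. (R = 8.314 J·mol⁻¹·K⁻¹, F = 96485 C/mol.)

2.30 V

The Ce⁴⁺/Ce³⁺ couple has the higher reduction potential and acts as the cathode, so E°_cell = +1.72 − (-0.44) = 2.16 V.
Balancing electrons gives n = 2; the reaction quotient is Q = [Fe²⁺]·[Ce³⁺]^2/[Ce⁴⁺]^2 = 3.24 × 10^-5.
E = E° − (RT/nF) ln Q = 2.16 − (8.314×323)/(2×96485) × (-10.338) = 2.160 + 0.144 = 2.304 V.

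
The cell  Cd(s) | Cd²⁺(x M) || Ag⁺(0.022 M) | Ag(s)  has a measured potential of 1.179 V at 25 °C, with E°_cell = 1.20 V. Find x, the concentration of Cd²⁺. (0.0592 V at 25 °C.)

From the Nernst equation, log Q = n(E° − E)/0.0592 = 2(1.20 − 1.179)/0.0592 = 0.709, so Q = 5.12.
With Q = [Cd²⁺]/[Ag⁺]^2 and the known concentrations, [Cd²⁺] in the numerator gives [Cd²⁺] = 0.0025 M.

0.0025 M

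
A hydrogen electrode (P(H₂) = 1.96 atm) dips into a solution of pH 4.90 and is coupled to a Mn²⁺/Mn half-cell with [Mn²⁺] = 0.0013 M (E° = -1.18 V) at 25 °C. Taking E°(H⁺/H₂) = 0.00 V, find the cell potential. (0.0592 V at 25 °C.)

0.97 V

The hydrogen couple is the cathode, so E°_cell = 1.18 V; n = 2.
[H⁺] = 10^(−4.90) = 1.3 × 10^-5 M, and Q = [Mn²⁺]·P(H₂) / [H⁺]^2 = 1.61 × 10^7.
E = E° − (0.0592/2) log Q = 1.18 − (0.0592/2)(7.206) = 0.967 V.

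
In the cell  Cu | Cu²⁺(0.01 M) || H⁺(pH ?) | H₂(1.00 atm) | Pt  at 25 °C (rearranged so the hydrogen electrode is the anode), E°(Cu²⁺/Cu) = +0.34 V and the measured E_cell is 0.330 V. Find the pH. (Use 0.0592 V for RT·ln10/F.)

pH = 0.83

E°_cell = 0.34 V and n = 2.
log Q = n(E° − E)/0.0592 = 2×(0.34 − 0.330)/0.0592 = 0.338.
With Q = [H⁺]^2 / ([Cu²⁺]·P(H₂)), solving for [H⁺] gives log[H⁺] = -0.831, so pH = 0.83.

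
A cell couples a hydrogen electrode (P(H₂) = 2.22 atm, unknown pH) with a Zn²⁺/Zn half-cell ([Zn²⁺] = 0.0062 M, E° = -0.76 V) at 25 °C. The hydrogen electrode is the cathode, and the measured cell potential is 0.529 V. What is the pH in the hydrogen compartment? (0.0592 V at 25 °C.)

pH = 4.83

E°_cell = 0.76 V and n = 2.
log Q = n(E° − E)/0.0592 = 2×(0.76 − 0.529)/0.0592 = 7.804.
With Q = [Zn²⁺]·P(H₂) / [H⁺]^2, solving for [H⁺] gives log[H⁺] = -4.833, so pH = 4.83.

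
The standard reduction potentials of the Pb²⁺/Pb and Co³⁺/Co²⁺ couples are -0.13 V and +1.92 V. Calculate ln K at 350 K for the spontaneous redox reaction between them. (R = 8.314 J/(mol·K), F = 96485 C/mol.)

E°_cell = +1.92 − (-0.13) = 2.05 V, with n = 2 electrons transferred.
At equilibrium E = 0, so the Nernst equation gives ln K = nFE°/RT = (2)(96485)(2.05)/((8.314)(350)) = 135.95.

ln K = 135.9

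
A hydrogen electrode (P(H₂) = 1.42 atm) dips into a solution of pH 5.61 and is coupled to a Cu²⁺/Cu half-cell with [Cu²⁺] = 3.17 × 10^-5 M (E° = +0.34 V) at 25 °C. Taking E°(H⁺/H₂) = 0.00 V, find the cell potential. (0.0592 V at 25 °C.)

The Cu²⁺/Cu couple is the cathode, so E°_cell = 0.34 V; n = 2.
[H⁺] = 10^(−5.61) = 2.5 × 10^-6 M, and Q = [H⁺]^2 / ([Cu²⁺]·P(H₂)) = 1.34 × 10^-7.
E = E° − (0.0592/2) log Q = 0.34 − (0.0592/2)(-6.873) = 0.543 V.

0.54 V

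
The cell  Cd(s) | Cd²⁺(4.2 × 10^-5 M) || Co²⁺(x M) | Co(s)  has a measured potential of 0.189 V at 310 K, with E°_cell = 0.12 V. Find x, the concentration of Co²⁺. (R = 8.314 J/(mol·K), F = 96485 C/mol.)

From the Nernst equation, ln Q = nF(E° − E)/RT = 2×96485×(0.12 − 0.189)/(8.314×310) = -5.166, so Q = 0.00571.
With Q = [Cd²⁺]/[Co²⁺] and the known concentrations, [Co²⁺] in the denominator gives [Co²⁺] = 0.0074 M.

0.0074 M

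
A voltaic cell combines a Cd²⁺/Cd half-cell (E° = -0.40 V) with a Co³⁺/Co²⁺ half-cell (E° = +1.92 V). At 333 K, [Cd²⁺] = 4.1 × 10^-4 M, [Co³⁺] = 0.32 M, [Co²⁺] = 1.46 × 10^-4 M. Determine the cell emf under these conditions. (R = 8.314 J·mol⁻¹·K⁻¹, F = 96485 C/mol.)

The Co³⁺/Co²⁺ couple has the higher reduction potential and acts as the cathode, so E°_cell = +1.92 − (-0.40) = 2.32 V.
Balancing electrons gives n = 2; the reaction quotient is Q = [Cd²⁺]·[Co²⁺]^2/[Co³⁺]^2 = 8.53 × 10^-11.
E = E° − (RT/nF) ln Q = 2.32 − (8.314×333)/(2×96485) × (-23.184) = 2.320 + 0.333 = 2.653 V.

2.65 V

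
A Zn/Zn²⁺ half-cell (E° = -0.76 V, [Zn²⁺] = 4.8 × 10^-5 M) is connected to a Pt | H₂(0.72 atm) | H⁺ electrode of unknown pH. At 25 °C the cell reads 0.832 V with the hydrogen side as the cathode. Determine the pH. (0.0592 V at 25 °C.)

pH = 1.01

E°_cell = 0.76 V and n = 2.
log Q = n(E° − E)/0.0592 = 2×(0.76 − 0.832)/0.0592 = -2.432.
With Q = [Zn²⁺]·P(H₂) / [H⁺]^2, solving for [H⁺] gives log[H⁺] = -1.014, so pH = 1.01.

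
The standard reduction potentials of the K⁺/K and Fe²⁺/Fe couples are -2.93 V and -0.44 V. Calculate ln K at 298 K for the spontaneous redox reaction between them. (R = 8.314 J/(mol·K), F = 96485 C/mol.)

E°_cell = -0.44 − (-2.93) = 2.49 V, with n = 2 electrons transferred.
At equilibrium E = 0, so the Nernst equation gives ln K = nFE°/RT = (2)(96485)(2.49)/((8.314)(298)) = 193.94.

ln K = 193.9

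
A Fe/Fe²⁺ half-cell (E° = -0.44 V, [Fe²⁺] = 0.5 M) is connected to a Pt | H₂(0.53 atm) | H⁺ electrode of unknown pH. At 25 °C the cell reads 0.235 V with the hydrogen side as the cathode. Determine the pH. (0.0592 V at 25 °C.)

E°_cell = 0.44 V and n = 2.
log Q = n(E° − E)/0.0592 = 2×(0.44 − 0.235)/0.0592 = 6.926.
With Q = [Fe²⁺]·P(H₂) / [H⁺]^2, solving for [H⁺] gives log[H⁺] = -3.751, so pH = 3.75.

pH = 3.75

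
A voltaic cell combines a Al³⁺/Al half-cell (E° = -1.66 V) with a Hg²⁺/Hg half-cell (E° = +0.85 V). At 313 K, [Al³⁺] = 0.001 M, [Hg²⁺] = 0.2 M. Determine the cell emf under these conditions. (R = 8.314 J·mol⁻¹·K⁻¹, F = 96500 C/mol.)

2.55 V

The Hg²⁺/Hg couple has the higher reduction potential and acts as the cathode, so E°_cell = +0.85 − (-1.66) = 2.51 V.
Balancing electrons gives n = 6; the reaction quotient is Q = [Al³⁺]^2/[Hg²⁺]^3 = 1.25 × 10^-4.
E = E° − (RT/nF) ln Q = 2.51 − (8.314×313)/(6×96500) × (-8.987) = 2.510 + 0.040 = 2.550 V.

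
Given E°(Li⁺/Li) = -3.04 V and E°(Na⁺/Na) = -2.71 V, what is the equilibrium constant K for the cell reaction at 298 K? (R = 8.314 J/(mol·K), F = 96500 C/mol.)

3.8 × 10^5

E°_cell = -2.71 − (-3.04) = 0.33 V, with n = 1 electron transferred.
At equilibrium E = 0, so the Nernst equation gives ln K = nFE°/RT = (1)(96500)(0.33)/((8.314)(298)) = 12.85.
K = e^12.85 = 3.8 × 10^5.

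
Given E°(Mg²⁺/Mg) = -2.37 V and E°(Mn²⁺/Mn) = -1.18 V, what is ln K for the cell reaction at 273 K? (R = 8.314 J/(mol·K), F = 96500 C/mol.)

E°_cell = -1.18 − (-2.37) = 1.19 V, with n = 2 electrons transferred.
At equilibrium E = 0, so the Nernst equation gives ln K = nFE°/RT = (2)(96500)(1.19)/((8.314)(273)) = 101.19.

ln K = 101.2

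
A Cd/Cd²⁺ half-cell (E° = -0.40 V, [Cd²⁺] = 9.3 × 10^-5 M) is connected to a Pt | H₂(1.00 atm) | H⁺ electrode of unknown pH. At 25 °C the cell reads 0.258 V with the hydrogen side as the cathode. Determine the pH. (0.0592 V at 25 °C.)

E°_cell = 0.40 V and n = 2.
log Q = n(E° − E)/0.0592 = 2×(0.40 − 0.258)/0.0592 = 4.797.
With Q = [Cd²⁺]·P(H₂) / [H⁺]^2, solving for [H⁺] gives log[H⁺] = -4.414, so pH = 4.41.

pH = 4.41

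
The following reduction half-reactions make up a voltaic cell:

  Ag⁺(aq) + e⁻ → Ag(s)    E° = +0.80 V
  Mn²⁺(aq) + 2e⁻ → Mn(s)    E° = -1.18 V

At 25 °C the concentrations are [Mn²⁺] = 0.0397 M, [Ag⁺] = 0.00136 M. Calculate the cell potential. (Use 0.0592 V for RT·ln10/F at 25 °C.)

The Ag⁺/Ag couple has the higher reduction potential and acts as the cathode, so E°_cell = +0.80 − (-1.18) = 1.98 V.
Balancing electrons gives n = 2; the reaction quotient is Q = [Mn²⁺]/[Ag⁺]^2 = 2.15 × 10^4.
At 25 °C, E = E° − (0.0592/n) log Q = 1.98 − (0.0592/2)(4.332) = 1.980 − 0.128 = 1.852 V.

1.85 V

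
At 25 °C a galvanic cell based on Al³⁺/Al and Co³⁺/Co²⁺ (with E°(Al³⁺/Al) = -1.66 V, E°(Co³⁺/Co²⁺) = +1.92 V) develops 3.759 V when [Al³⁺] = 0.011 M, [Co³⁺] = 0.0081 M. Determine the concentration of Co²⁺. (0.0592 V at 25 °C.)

From the Nernst equation, log Q = n(E° − E)/0.0592 = 3(3.58 − 3.759)/0.0592 = -9.071, so Q = 8.49 × 10^-10.
With Q = [Al³⁺]·[Co²⁺]^3/[Co³⁺]^3 and the known concentrations, [Co²⁺]^3 in the numerator gives [Co²⁺] = 3.4 × 10^-5 M.

3.4 × 10^-5 M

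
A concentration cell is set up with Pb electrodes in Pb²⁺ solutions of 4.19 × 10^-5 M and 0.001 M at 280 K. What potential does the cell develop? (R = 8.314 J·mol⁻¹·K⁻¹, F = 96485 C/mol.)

Both half-cells are Pb²⁺/Pb, so E°_cell = 0. The concentrated side is the cathode; the cell reaction moves Pb²⁺ from high to low concentration with n = 2.
Q = [Pb²⁺]_dilute/[Pb²⁺]_conc = 4.19 × 10^-5/0.001 = 0.0419.
E = 0 − (RT/nF) ln Q = −((8.314×280)/(2×96485))(-3.172) = 0.0383 V.

0.038 V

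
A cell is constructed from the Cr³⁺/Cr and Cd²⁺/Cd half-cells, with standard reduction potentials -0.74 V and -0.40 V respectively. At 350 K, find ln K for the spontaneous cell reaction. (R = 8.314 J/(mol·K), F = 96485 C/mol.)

ln K = 67.6

E°_cell = -0.40 − (-0.74) = 0.34 V, with n = 6 electrons transferred.
At equilibrium E = 0, so the Nernst equation gives ln K = nFE°/RT = (6)(96485)(0.34)/((8.314)(350)) = 67.64.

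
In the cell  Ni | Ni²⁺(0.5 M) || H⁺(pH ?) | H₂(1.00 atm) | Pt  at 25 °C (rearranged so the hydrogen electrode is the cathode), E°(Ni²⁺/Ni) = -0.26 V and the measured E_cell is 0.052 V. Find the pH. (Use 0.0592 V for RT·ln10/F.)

pH = 3.66

E°_cell = 0.26 V and n = 2.
log Q = n(E° − E)/0.0592 = 2×(0.26 − 0.052)/0.0592 = 7.027.
With Q = [Ni²⁺]·P(H₂) / [H⁺]^2, solving for [H⁺] gives log[H⁺] = -3.664, so pH = 3.66.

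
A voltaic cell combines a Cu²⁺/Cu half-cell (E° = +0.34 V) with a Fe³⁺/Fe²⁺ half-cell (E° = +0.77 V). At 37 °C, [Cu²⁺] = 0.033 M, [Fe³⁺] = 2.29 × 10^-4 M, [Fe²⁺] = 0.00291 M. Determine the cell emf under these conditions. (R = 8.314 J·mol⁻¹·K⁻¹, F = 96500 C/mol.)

0.408 V

The Fe³⁺/Fe²⁺ couple has the higher reduction potential and acts as the cathode, so E°_cell = +0.77 − (+0.34) = 0.43 V.
Balancing electrons gives n = 2; the reaction quotient is Q = [Cu²⁺]·[Fe²⁺]^2/[Fe³⁺]^2 = 5.33.
E = E° − (RT/nF) ln Q = 0.43 − (8.314×310)/(2×96500) × (1.673) = 0.430 − 0.022 = 0.408 V.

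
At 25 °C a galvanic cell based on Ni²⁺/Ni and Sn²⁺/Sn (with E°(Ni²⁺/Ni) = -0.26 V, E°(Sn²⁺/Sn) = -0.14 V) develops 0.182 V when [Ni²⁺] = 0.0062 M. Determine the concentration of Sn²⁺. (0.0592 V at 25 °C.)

From the Nernst equation, log Q = n(E° − E)/0.0592 = 2(0.12 − 0.182)/0.0592 = -2.095, so Q = 0.00804.
With Q = [Ni²⁺]/[Sn²⁺] and the known concentrations, [Sn²⁺] in the denominator gives [Sn²⁺] = 0.77 M.

0.77 M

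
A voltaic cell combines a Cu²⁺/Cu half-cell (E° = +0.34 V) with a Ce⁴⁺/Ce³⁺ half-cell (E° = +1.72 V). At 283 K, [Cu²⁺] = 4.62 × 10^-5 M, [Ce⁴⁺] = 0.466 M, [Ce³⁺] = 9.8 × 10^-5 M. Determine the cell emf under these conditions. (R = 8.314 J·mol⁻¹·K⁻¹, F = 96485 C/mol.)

1.71 V

The Ce⁴⁺/Ce³⁺ couple has the higher reduction potential and acts as the cathode, so E°_cell = +1.72 − (+0.34) = 1.38 V.
Balancing electrons gives n = 2; the reaction quotient is Q = [Cu²⁺]·[Ce³⁺]^2/[Ce⁴⁺]^2 = 2.04 × 10^-12.
E = E° − (RT/nF) ln Q = 1.38 − (8.314×283)/(2×96485) × (-26.916) = 1.380 + 0.328 = 1.708 V.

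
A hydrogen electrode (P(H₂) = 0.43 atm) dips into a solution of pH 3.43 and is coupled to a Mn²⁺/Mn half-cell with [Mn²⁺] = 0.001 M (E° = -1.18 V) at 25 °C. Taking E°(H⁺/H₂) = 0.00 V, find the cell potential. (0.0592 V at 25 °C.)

1.08 V

The hydrogen couple is the cathode, so E°_cell = 1.18 V; n = 2.
[H⁺] = 10^(−3.43) = 3.7 × 10^-4 M, and Q = [Mn²⁺]·P(H₂) / [H⁺]^2 = 3120.
E = E° − (0.0592/2) log Q = 1.18 − (0.0592/2)(3.493) = 1.077 V.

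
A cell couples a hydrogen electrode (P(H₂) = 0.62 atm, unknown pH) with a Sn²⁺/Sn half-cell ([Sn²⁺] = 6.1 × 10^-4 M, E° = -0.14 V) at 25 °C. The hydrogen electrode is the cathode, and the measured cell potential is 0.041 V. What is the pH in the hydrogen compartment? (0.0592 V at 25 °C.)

pH = 3.38

E°_cell = 0.14 V and n = 2.
log Q = n(E° − E)/0.0592 = 2×(0.14 − 0.041)/0.0592 = 3.345.
With Q = [Sn²⁺]·P(H₂) / [H⁺]^2, solving for [H⁺] gives log[H⁺] = -3.383, so pH = 3.38.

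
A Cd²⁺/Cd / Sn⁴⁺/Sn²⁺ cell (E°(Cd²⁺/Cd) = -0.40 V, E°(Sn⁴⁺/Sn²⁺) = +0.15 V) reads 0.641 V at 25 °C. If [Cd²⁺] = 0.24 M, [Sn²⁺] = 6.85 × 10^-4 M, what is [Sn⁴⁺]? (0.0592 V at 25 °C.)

From the Nernst equation, log Q = n(E° − E)/0.0592 = 2(0.55 − 0.641)/0.0592 = -3.074, so Q = 8.43 × 10^-4.
With Q = [Cd²⁺]·[Sn²⁺]/[Sn⁴⁺] and the known concentrations, [Sn⁴⁺] in the denominator gives [Sn⁴⁺] = 0.2 M.

0.2 M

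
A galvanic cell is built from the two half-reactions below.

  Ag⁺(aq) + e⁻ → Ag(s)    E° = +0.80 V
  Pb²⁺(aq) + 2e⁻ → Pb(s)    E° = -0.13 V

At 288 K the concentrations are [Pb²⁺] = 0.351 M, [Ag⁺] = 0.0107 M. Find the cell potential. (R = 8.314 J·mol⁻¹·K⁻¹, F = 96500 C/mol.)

The Ag⁺/Ag couple has the higher reduction potential and acts as the cathode, so E°_cell = +0.80 − (-0.13) = 0.93 V.
Balancing electrons gives n = 2; the reaction quotient is Q = [Pb²⁺]/[Ag⁺]^2 = 3070.
E = E° − (RT/nF) ln Q = 0.93 − (8.314×288)/(2×96500) × (8.028) = 0.930 − 0.100 = 0.830 V.

0.830 V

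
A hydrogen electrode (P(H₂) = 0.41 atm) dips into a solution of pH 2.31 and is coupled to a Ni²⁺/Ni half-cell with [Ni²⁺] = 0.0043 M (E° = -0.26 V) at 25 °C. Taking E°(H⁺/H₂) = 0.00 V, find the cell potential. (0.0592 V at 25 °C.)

The hydrogen couple is the cathode, so E°_cell = 0.26 V; n = 2.
[H⁺] = 10^(−2.31) = 0.0049 M, and Q = [Ni²⁺]·P(H₂) / [H⁺]^2 = 73.5.
E = E° − (0.0592/2) log Q = 0.26 − (0.0592/2)(1.866) = 0.205 V.

0.20 V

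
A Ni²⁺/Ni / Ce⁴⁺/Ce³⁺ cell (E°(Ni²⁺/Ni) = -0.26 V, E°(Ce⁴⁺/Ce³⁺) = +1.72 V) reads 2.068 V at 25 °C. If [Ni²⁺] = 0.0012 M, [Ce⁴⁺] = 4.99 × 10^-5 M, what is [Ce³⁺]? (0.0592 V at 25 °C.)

From the Nernst equation, log Q = n(E° − E)/0.0592 = 2(1.98 − 2.068)/0.0592 = -2.973, so Q = 0.00106.
With Q = [Ni²⁺]·[Ce³⁺]^2/[Ce⁴⁺]^2 and the known concentrations, [Ce³⁺]^2 in the numerator gives [Ce³⁺] = 4.7 × 10^-5 M.

4.7 × 10^-5 M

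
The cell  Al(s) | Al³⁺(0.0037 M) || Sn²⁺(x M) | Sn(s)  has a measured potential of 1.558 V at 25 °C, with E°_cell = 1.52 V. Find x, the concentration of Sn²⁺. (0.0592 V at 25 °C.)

0.46 M

From the Nernst equation, log Q = n(E° − E)/0.0592 = 6(1.52 − 1.558)/0.0592 = -3.851, so Q = 1.41 × 10^-4.
With Q = [Al³⁺]^2/[Sn²⁺]^3 and the known concentrations, [Sn²⁺]^3 in the denominator gives [Sn²⁺] = 0.46 M.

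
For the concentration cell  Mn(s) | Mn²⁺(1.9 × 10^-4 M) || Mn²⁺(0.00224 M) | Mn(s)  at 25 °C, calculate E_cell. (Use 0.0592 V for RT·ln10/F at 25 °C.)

0.032 V

Both half-cells are Mn²⁺/Mn, so E°_cell = 0. The concentrated side is the cathode; the cell reaction moves Mn²⁺ from high to low concentration with n = 2.
Q = [Mn²⁺]_dilute/[Mn²⁺]_conc = 1.9 × 10^-4/0.00224 = 0.0848.
E = 0 − (0.0592/2) log Q = −(0.0592/2)(-1.071) = 0.0317 V.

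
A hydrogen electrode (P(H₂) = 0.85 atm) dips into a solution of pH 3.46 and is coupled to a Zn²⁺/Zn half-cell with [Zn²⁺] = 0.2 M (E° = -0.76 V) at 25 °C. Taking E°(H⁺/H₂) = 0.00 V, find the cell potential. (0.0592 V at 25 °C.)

The hydrogen couple is the cathode, so E°_cell = 0.76 V; n = 2.
[H⁺] = 10^(−3.46) = 3.5 × 10^-4 M, and Q = [Zn²⁺]·P(H₂) / [H⁺]^2 = 1.41 × 10^6.
E = E° − (0.0592/2) log Q = 0.76 − (0.0592/2)(6.150) = 0.578 V.

0.58 V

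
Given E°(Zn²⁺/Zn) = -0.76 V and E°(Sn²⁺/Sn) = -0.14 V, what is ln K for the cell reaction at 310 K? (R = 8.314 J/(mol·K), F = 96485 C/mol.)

E°_cell = -0.14 − (-0.76) = 0.62 V, with n = 2 electrons transferred.
At equilibrium E = 0, so the Nernst equation gives ln K = nFE°/RT = (2)(96485)(0.62)/((8.314)(310)) = 46.42.

ln K = 46.4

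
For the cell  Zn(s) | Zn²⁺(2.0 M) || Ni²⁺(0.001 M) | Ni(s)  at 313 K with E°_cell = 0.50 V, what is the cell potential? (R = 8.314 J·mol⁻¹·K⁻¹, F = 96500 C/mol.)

0.398 V

Balancing electrons gives n = 2; the reaction quotient is Q = [Zn²⁺]/[Ni²⁺] = 2000.
E = E° − (RT/nF) ln Q = 0.50 − (8.314×313)/(2×96500) × (7.601) = 0.500 − 0.102 = 0.398 V.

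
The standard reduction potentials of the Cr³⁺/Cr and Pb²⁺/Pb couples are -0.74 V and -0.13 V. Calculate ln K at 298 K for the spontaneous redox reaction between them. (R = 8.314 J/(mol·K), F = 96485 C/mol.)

E°_cell = -0.13 − (-0.74) = 0.61 V, with n = 6 electrons transferred.
At equilibrium E = 0, so the Nernst equation gives ln K = nFE°/RT = (6)(96485)(0.61)/((8.314)(298)) = 142.53.

ln K = 142.5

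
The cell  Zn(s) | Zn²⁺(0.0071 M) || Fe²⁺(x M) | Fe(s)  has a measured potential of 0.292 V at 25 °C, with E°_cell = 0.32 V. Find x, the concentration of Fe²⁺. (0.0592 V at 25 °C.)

8 × 10^-4 M

From the Nernst equation, log Q = n(E° − E)/0.0592 = 2(0.32 − 0.292)/0.0592 = 0.946, so Q = 8.83.
With Q = [Zn²⁺]/[Fe²⁺] and the known concentrations, [Fe²⁺] in the denominator gives [Fe²⁺] = 8 × 10^-4 M.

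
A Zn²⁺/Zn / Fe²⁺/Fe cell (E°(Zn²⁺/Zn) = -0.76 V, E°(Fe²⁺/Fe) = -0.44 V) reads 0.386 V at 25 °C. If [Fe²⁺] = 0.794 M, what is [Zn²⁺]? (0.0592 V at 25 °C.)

From the Nernst equation, log Q = n(E° − E)/0.0592 = 2(0.32 − 0.386)/0.0592 = -2.230, so Q = 0.00589.
With Q = [Zn²⁺]/[Fe²⁺] and the known concentrations, [Zn²⁺] in the numerator gives [Zn²⁺] = 0.0047 M.

0.0047 M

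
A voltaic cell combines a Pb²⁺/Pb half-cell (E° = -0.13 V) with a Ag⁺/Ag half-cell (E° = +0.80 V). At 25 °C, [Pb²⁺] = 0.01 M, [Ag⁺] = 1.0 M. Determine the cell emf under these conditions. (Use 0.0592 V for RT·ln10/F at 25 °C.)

The Ag⁺/Ag couple has the higher reduction potential and acts as the cathode, so E°_cell = +0.80 − (-0.13) = 0.93 V.
Balancing electrons gives n = 2; the reaction quotient is Q = [Pb²⁺]/[Ag⁺]^2 = 0.0100.
At 25 °C, E = E° − (0.0592/n) log Q = 0.93 − (0.0592/2)(-2.000) = 0.930 + 0.059 = 0.989 V.

0.989 V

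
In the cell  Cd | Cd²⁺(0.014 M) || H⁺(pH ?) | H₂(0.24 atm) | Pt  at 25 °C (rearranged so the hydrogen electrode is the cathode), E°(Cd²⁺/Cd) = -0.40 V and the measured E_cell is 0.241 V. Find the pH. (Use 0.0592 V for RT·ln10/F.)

E°_cell = 0.40 V and n = 2.
log Q = n(E° − E)/0.0592 = 2×(0.40 − 0.241)/0.0592 = 5.372.
With Q = [Cd²⁺]·P(H₂) / [H⁺]^2, solving for [H⁺] gives log[H⁺] = -3.923, so pH = 3.92.

pH = 3.92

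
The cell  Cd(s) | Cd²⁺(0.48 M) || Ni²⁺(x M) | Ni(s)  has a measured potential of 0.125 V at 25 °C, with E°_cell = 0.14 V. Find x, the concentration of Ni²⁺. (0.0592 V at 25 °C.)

From the Nernst equation, log Q = n(E° − E)/0.0592 = 2(0.14 − 0.125)/0.0592 = 0.507, so Q = 3.21.
With Q = [Cd²⁺]/[Ni²⁺] and the known concentrations, [Ni²⁺] in the denominator gives [Ni²⁺] = 0.15 M.

0.15 M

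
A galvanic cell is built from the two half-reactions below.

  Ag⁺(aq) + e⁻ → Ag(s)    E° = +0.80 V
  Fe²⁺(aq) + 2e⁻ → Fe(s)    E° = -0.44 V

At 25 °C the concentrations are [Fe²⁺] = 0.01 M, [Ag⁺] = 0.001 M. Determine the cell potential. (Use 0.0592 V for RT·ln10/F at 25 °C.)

1.12 V

The Ag⁺/Ag couple has the higher reduction potential and acts as the cathode, so E°_cell = +0.80 − (-0.44) = 1.24 V.
Balancing electrons gives n = 2; the reaction quotient is Q = [Fe²⁺]/[Ag⁺]^2 = 1 × 10^4.
At 25 °C, E = E° − (0.0592/n) log Q = 1.24 − (0.0592/2)(4.000) = 1.240 − 0.118 = 1.122 V.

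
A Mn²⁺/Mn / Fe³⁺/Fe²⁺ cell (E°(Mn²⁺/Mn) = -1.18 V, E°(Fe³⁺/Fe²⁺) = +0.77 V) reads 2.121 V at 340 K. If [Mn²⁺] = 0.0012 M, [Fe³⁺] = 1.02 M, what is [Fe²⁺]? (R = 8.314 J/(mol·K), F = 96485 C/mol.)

From the Nernst equation, ln Q = nF(E° − E)/RT = 2×96485×(1.95 − 2.121)/(8.314×340) = -11.673, so Q = 8.52 × 10^-6.
With Q = [Mn²⁺]·[Fe²⁺]^2/[Fe³⁺]^2 and the known concentrations, [Fe²⁺]^2 in the numerator gives [Fe²⁺] = 0.086 M.

0.086 M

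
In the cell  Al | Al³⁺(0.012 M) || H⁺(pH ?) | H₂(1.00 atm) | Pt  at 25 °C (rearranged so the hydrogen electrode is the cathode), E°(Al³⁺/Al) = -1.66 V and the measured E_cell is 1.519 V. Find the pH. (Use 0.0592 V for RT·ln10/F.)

pH = 3.02

E°_cell = 1.66 V and n = 6.
log Q = n(E° − E)/0.0592 = 6×(1.66 − 1.519)/0.0592 = 14.291.
With Q = [Al³⁺]^2·P(H₂)^3 / [H⁺]^6, solving for [H⁺] gives log[H⁺] = -3.022, so pH = 3.02.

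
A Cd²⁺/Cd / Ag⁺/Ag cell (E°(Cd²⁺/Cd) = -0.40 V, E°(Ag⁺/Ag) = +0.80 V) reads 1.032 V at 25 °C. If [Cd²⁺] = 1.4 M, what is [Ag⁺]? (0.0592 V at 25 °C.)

From the Nernst equation, log Q = n(E° − E)/0.0592 = 2(1.20 − 1.032)/0.0592 = 5.676, so Q = 4.74 × 10^5.
With Q = [Cd²⁺]/[Ag⁺]^2 and the known concentrations, [Ag⁺]^2 in the denominator gives [Ag⁺] = 0.0017 M.

0.0017 M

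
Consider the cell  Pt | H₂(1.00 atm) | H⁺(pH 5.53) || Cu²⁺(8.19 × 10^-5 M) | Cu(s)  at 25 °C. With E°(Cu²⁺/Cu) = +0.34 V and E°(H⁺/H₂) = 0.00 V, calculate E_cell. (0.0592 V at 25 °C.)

0.55 V

The Cu²⁺/Cu couple is the cathode, so E°_cell = 0.34 V; n = 2.
[H⁺] = 10^(−5.53) = 3 × 10^-6 M, and Q = [H⁺]^2 / ([Cu²⁺]·P(H₂)) = 1.06 × 10^-7.
E = E° − (0.0592/2) log Q = 0.34 − (0.0592/2)(-6.973) = 0.546 V.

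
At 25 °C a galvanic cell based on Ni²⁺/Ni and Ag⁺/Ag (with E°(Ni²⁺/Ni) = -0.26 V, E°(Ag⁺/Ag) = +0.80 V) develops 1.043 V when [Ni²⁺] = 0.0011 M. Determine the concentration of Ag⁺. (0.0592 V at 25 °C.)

From the Nernst equation, log Q = n(E° − E)/0.0592 = 2(1.06 − 1.043)/0.0592 = 0.574, so Q = 3.75.
With Q = [Ni²⁺]/[Ag⁺]^2 and the known concentrations, [Ag⁺]^2 in the denominator gives [Ag⁺] = 0.017 M.

0.017 M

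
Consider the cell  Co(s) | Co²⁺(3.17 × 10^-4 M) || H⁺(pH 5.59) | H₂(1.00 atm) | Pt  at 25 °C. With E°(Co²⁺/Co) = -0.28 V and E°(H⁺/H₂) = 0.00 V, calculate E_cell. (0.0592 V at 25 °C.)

0.053 V

The hydrogen couple is the cathode, so E°_cell = 0.28 V; n = 2.
[H⁺] = 10^(−5.59) = 2.6 × 10^-6 M, and Q = [Co²⁺]·P(H₂) / [H⁺]^2 = 4.8 × 10^7.
E = E° − (0.0592/2) log Q = 0.28 − (0.0592/2)(7.681) = 0.053 V.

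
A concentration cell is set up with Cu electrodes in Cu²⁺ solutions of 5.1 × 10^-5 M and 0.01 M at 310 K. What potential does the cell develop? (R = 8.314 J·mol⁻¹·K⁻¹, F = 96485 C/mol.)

Both half-cells are Cu²⁺/Cu, so E°_cell = 0. The concentrated side is the cathode; the cell reaction moves Cu²⁺ from high to low concentration with n = 2.
Q = [Cu²⁺]_dilute/[Cu²⁺]_conc = 5.1 × 10^-5/0.01 = 0.00510.
E = 0 − (RT/nF) ln Q = −((8.314×310)/(2×96485))(-5.279) = 0.0705 V.

0.071 V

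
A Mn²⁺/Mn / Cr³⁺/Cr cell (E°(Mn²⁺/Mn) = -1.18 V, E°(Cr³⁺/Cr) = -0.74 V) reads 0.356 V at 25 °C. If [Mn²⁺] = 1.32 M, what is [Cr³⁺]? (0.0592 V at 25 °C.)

From the Nernst equation, log Q = n(E° − E)/0.0592 = 6(0.44 − 0.356)/0.0592 = 8.514, so Q = 3.26 × 10^8.
With Q = [Mn²⁺]^3/[Cr³⁺]^2 and the known concentrations, [Cr³⁺]^2 in the denominator gives [Cr³⁺] = 8.4 × 10^-5 M.

8.4 × 10^-5 M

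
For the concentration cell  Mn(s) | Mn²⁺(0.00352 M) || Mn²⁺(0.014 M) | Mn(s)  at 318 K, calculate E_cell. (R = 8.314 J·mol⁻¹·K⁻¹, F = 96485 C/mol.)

0.019 V

Both half-cells are Mn²⁺/Mn, so E°_cell = 0. The concentrated side is the cathode; the cell reaction moves Mn²⁺ from high to low concentration with n = 2.
Q = [Mn²⁺]_dilute/[Mn²⁺]_conc = 0.00352/0.014 = 0.251.
E = 0 − (RT/nF) ln Q = −((8.314×318)/(2×96485))(-1.381) = 0.0189 V.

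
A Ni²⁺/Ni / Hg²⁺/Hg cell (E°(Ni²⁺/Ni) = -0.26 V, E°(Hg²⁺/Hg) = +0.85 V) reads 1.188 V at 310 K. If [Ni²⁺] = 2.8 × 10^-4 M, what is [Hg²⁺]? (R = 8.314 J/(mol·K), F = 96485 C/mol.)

0.096 M

From the Nernst equation, ln Q = nF(E° − E)/RT = 2×96485×(1.11 − 1.188)/(8.314×310) = -5.840, so Q = 0.00291.
With Q = [Ni²⁺]/[Hg²⁺] and the known concentrations, [Hg²⁺] in the denominator gives [Hg²⁺] = 0.096 M.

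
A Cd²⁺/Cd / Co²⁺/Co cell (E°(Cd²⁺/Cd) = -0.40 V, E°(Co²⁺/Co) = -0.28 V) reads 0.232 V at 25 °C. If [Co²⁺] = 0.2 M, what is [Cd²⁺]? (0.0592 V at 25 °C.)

From the Nernst equation, log Q = n(E° − E)/0.0592 = 2(0.12 − 0.232)/0.0592 = -3.784, so Q = 1.65 × 10^-4.
With Q = [Cd²⁺]/[Co²⁺] and the known concentrations, [Cd²⁺] in the numerator gives [Cd²⁺] = 3.3 × 10^-5 M.

3.3 × 10^-5 M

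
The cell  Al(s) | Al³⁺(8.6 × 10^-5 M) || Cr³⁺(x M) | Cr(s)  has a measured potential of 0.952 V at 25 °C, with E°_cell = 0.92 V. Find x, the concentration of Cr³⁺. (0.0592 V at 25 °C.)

0.0036 M

From the Nernst equation, log Q = n(E° − E)/0.0592 = 3(0.92 − 0.952)/0.0592 = -1.622, so Q = 0.0239.
With Q = [Al³⁺]/[Cr³⁺] and the known concentrations, [Cr³⁺] in the denominator gives [Cr³⁺] = 0.0036 M.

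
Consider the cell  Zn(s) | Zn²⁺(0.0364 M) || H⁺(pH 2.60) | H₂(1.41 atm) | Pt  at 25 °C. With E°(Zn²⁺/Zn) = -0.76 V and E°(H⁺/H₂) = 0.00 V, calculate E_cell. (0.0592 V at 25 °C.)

The hydrogen couple is the cathode, so E°_cell = 0.76 V; n = 2.
[H⁺] = 10^(−2.60) = 0.0025 M, and Q = [Zn²⁺]·P(H₂) / [H⁺]^2 = 8130.
E = E° − (0.0592/2) log Q = 0.76 − (0.0592/2)(3.910) = 0.644 V.

0.64 V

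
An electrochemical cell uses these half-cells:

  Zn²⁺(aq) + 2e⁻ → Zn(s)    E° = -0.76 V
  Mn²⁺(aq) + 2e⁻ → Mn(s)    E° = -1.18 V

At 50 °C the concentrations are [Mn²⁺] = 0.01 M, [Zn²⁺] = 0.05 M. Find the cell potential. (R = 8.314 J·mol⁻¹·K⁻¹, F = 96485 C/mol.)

The Zn²⁺/Zn couple has the higher reduction potential and acts as the cathode, so E°_cell = -0.76 − (-1.18) = 0.42 V.
Balancing electrons gives n = 2; the reaction quotient is Q = [Mn²⁺]/[Zn²⁺] = 0.200.
E = E° − (RT/nF) ln Q = 0.42 − (8.314×323)/(2×96485) × (-1.609) = 0.420 + 0.022 = 0.442 V.

0.442 V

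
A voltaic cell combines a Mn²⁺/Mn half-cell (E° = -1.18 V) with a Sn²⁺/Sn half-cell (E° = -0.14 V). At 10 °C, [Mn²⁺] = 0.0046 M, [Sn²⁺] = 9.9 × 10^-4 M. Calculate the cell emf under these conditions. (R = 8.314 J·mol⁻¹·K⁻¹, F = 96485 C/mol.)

The Sn²⁺/Sn couple has the higher reduction potential and acts as the cathode, so E°_cell = -0.14 − (-1.18) = 1.04 V.
Balancing electrons gives n = 2; the reaction quotient is Q = [Mn²⁺]/[Sn²⁺] = 4.65.
E = E° − (RT/nF) ln Q = 1.04 − (8.314×283)/(2×96485) × (1.536) = 1.040 − 0.019 = 1.021 V.

1.02 V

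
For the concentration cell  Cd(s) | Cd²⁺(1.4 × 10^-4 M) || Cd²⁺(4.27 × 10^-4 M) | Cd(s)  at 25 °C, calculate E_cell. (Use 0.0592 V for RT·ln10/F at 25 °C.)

0.014 V

Both half-cells are Cd²⁺/Cd, so E°_cell = 0. The concentrated side is the cathode; the cell reaction moves Cd²⁺ from high to low concentration with n = 2.
Q = [Cd²⁺]_dilute/[Cd²⁺]_conc = 1.4 × 10^-4/4.27 × 10^-4 = 0.328.
E = 0 − (0.0592/2) log Q = −(0.0592/2)(-0.484) = 0.0143 V.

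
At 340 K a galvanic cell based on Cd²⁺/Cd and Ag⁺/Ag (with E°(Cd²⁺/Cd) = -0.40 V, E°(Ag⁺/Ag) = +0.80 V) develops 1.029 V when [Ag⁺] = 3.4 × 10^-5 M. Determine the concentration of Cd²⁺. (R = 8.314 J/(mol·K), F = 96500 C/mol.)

1.4 × 10^-4 M

From the Nernst equation, ln Q = nF(E° − E)/RT = 2×96500×(1.20 − 1.029)/(8.314×340) = 11.675, so Q = 1.18 × 10^5.
With Q = [Cd²⁺]/[Ag⁺]^2 and the known concentrations, [Cd²⁺] in the numerator gives [Cd²⁺] = 1.4 × 10^-4 M.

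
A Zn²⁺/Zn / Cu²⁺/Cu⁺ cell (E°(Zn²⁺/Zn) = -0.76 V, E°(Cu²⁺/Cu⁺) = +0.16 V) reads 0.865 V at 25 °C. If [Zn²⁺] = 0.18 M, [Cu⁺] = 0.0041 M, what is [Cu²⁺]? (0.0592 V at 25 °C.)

2 × 10^-4 M

From the Nernst equation, log Q = n(E° − E)/0.0592 = 2(0.92 − 0.865)/0.0592 = 1.858, so Q = 72.1.
With Q = [Zn²⁺]·[Cu⁺]^2/[Cu²⁺]^2 and the known concentrations, [Cu²⁺]^2 in the denominator gives [Cu²⁺] = 2 × 10^-4 M.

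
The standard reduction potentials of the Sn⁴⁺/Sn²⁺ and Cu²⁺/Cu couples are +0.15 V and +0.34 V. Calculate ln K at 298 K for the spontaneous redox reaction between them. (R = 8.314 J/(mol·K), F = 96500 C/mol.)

ln K = 14.8

E°_cell = +0.34 − (+0.15) = 0.19 V, with n = 2 electrons transferred.
At equilibrium E = 0, so the Nernst equation gives ln K = nFE°/RT = (2)(96500)(0.19)/((8.314)(298)) = 14.80.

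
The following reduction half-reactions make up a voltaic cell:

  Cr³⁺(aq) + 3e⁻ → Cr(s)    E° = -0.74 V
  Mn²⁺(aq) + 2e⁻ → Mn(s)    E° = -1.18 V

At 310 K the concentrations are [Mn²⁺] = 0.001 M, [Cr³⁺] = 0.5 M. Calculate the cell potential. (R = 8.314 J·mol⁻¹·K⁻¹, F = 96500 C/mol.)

The Cr³⁺/Cr couple has the higher reduction potential and acts as the cathode, so E°_cell = -0.74 − (-1.18) = 0.44 V.
Balancing electrons gives n = 6; the reaction quotient is Q = [Mn²⁺]^3/[Cr³⁺]^2 = 4 × 10^-9.
E = E° − (RT/nF) ln Q = 0.44 − (8.314×310)/(6×96500) × (-19.337) = 0.440 + 0.086 = 0.526 V.

0.526 V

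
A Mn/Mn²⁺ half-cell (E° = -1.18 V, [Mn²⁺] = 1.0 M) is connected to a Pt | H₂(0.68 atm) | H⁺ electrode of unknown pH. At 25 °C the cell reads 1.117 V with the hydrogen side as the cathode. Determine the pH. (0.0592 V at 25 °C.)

E°_cell = 1.18 V and n = 2.
log Q = n(E° − E)/0.0592 = 2×(1.18 − 1.117)/0.0592 = 2.128.
With Q = [Mn²⁺]·P(H₂) / [H⁺]^2, solving for [H⁺] gives log[H⁺] = -1.148, so pH = 1.15.

pH = 1.15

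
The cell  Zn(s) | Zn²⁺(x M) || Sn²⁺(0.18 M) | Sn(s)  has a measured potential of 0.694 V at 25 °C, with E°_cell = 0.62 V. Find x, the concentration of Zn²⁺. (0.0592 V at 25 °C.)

5.7 × 10^-4 M

From the Nernst equation, log Q = n(E° − E)/0.0592 = 2(0.62 − 0.694)/0.0592 = -2.500, so Q = 0.00316.
With Q = [Zn²⁺]/[Sn²⁺] and the known concentrations, [Zn²⁺] in the numerator gives [Zn²⁺] = 5.7 × 10^-4 M.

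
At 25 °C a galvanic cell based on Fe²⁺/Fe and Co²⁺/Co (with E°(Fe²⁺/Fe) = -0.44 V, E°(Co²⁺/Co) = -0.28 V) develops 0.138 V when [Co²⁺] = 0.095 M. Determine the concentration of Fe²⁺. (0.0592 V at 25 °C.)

0.53 M

From the Nernst equation, log Q = n(E° − E)/0.0592 = 2(0.16 − 0.138)/0.0592 = 0.743, so Q = 5.54.
With Q = [Fe²⁺]/[Co²⁺] and the known concentrations, [Fe²⁺] in the numerator gives [Fe²⁺] = 0.53 M.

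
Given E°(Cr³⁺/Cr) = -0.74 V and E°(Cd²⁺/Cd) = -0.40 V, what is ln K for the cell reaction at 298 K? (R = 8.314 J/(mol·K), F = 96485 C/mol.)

ln K = 79.4

E°_cell = -0.40 − (-0.74) = 0.34 V, with n = 6 electrons transferred.
At equilibrium E = 0, so the Nernst equation gives ln K = nFE°/RT = (6)(96485)(0.34)/((8.314)(298)) = 79.44.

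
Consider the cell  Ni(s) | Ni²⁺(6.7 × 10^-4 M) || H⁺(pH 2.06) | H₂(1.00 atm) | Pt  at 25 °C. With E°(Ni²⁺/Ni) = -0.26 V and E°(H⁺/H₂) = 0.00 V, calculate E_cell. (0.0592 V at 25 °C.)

The hydrogen couple is the cathode, so E°_cell = 0.26 V; n = 2.
[H⁺] = 10^(−2.06) = 0.0087 M, and Q = [Ni²⁺]·P(H₂) / [H⁺]^2 = 8.83.
E = E° − (0.0592/2) log Q = 0.26 − (0.0592/2)(0.946) = 0.232 V.

0.23 V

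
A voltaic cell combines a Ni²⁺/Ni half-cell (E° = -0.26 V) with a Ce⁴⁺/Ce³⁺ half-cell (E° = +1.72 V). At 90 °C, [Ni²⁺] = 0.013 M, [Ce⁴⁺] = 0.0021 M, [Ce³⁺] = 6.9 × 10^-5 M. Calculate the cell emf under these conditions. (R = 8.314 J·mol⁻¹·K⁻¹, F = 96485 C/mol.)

2.15 V

The Ce⁴⁺/Ce³⁺ couple has the higher reduction potential and acts as the cathode, so E°_cell = +1.72 − (-0.26) = 1.98 V.
Balancing electrons gives n = 2; the reaction quotient is Q = [Ni²⁺]·[Ce³⁺]^2/[Ce⁴⁺]^2 = 1.4 × 10^-5.
E = E° − (RT/nF) ln Q = 1.98 − (8.314×363)/(2×96485) × (-11.174) = 1.980 + 0.175 = 2.155 V.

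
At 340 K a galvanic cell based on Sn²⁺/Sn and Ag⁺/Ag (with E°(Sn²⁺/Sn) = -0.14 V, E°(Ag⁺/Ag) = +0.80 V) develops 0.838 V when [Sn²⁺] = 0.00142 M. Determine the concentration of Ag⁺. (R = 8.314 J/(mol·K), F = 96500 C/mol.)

From the Nernst equation, ln Q = nF(E° − E)/RT = 2×96500×(0.94 − 0.838)/(8.314×340) = 6.964, so Q = 1060.
With Q = [Sn²⁺]/[Ag⁺]^2 and the known concentrations, [Ag⁺]^2 in the denominator gives [Ag⁺] = 0.0012 M.

0.0012 M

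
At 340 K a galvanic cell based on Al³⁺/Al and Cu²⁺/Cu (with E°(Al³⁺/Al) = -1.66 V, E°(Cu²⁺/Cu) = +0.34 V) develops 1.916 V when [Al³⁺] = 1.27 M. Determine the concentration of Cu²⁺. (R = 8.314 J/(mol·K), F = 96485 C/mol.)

0.0038 M

From the Nernst equation, ln Q = nF(E° − E)/RT = 6×96485×(2.00 − 1.916)/(8.314×340) = 17.203, so Q = 2.96 × 10^7.
With Q = [Al³⁺]^2/[Cu²⁺]^3 and the known concentrations, [Cu²⁺]^3 in the denominator gives [Cu²⁺] = 0.0038 M.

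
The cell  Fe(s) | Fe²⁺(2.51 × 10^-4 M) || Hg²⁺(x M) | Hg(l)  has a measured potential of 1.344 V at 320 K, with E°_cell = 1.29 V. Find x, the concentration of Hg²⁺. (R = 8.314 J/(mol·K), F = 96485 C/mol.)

From the Nernst equation, ln Q = nF(E° − E)/RT = 2×96485×(1.29 − 1.344)/(8.314×320) = -3.917, so Q = 0.0199.
With Q = [Fe²⁺]/[Hg²⁺] and the known concentrations, [Hg²⁺] in the denominator gives [Hg²⁺] = 0.013 M.

0.013 M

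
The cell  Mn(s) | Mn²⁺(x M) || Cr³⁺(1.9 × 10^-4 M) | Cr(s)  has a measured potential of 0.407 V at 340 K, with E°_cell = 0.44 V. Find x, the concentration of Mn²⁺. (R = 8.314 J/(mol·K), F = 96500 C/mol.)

From the Nernst equation, ln Q = nF(E° − E)/RT = 6×96500×(0.44 − 0.407)/(8.314×340) = 6.759, so Q = 862.
With Q = [Mn²⁺]^3/[Cr³⁺]^2 and the known concentrations, [Mn²⁺]^3 in the numerator gives [Mn²⁺] = 0.031 M.

0.031 M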